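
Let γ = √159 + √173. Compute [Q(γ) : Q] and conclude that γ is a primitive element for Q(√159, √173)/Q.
[Q(γ) : Q] = 4 (equivalently, Q(γ) = Q(√159, √173))

Obviously Q(γ) ⊆ Q(√159, √173), and [Q(√159, √173):Q] = 4 (since 159, 173 are distinct squarefree integers > 1 with 27507 not a perfect square). To show equality we compute the minimal polynomial of γ. From γ = √159 + √173: γ^2 = 159 + 2√(27507) + 173 = 332 + 2√(27507), so γ^2 - 332 = 2√(27507); squaring, (γ^2 - 332)^2 = 4·27507, i.e. γ^4 - 664γ^2 + 110224 - 110028 = 0, i.e. γ^4 - 664γ^2 + 196 = 0. So γ is a root of x^4 - 664x^2 + 196. This polynomial is irreducible over Q: it has no rational root (each ±√159 ± √173 is irrational), and any factorization into two quadratics over Q would force √(27507) ∈ Q (pairing opposite roots) or √159, √173 ∈ Q (other pairings), all impossible. Hence [Q(γ):Q] = 4 = [Q(√159, √173):Q], so Q(γ) = Q(√159, √173).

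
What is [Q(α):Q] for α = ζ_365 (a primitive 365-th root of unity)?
[Q(α):Q] = 288

The minimal polynomial of ζ_365 over Q is the 365-th cyclotomic polynomial Φ_365(x), which is irreducible over Q and has degree φ(365) = 288. Hence [Q(α):Q] = φ(365) = 288.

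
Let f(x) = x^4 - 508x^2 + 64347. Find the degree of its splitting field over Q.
[K : Q] = 4

Solving the quadratic in x^2: x^2 = (508 ± √(508^2 - 4·64347))/2 = (508 ± √676)/2 = (508 ± 26)/2, giving x^2 = 267 or x^2 = 241. So f(x) = (x^2 - 267)(x^2 - 241) and the roots of f are ±√267, ±√241. Hence the splitting field is K = Q(√267, √241). Since 267 and 241 are distinct squarefree integers > 1, their product 64347 is not a perfect square, so √241 ∉ Q(√267). By the tower law [K:Q] = [Q(√267,√241):Q(√267)] · [Q(√267):Q] = 2 · 2 = 4.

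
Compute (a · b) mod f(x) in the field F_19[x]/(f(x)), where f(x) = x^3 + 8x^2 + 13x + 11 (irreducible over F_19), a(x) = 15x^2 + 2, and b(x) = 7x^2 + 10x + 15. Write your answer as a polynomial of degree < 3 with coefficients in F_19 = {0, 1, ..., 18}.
a · b ≡ 5x^2 + 7x + 1 (mod f(x))

Multiply in F_19[x]: a(x)·b(x) = (15x^2 + 2)·(7x^2 + 10x + 15) = 10x^4 + 17x^3 + 11x^2 + x + 11. This has degree ≥ 3, so divide by f(x) over F_19: 10x^4 + 17x^3 + 11x^2 + x + 11 = (10x + 13)·(x^3 + 8x^2 + 13x + 11) + (5x^2 + 7x + 1). Hence a·b ≡ 5x^2 + 7x + 1 (mod f). (F_19[x]/(f) is a field with 19^3 = 6859 elements since f is irreducible of degree 3.)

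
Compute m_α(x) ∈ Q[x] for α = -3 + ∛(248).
m_α(x) = x^3 + 9x^2 + 27x - 221

Set β = α + 3 = ∛(248), so β^3 = 248. Then (α + 3)^3 - 248 = 0, i.e. α is a root of g(x) = (x + 3)^3 - 248 = x^3 + 9x^2 + 27x - 221. Since g(x) = h(x + 3) where h(x) = x^3 - 248, and h is irreducible over Q (because 248 is not a perfect cube, so h has no rational root, and a monic cubic with no rational root is irreducible), g is also irreducible (irreducibility is preserved under the substitution x → x + 3). Hence m_α(x) = x^3 + 9x^2 + 27x - 221.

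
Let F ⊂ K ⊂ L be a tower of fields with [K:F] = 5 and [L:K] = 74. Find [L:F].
[L:F] = 370

The tower law says that for any tower of field extensions F ⊂ K ⊂ L with finite degrees, [L:F] = [L:K] · [K:F]. Here this gives [L:F] = 74 · 5 = 370.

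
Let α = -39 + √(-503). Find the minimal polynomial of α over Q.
m_α(x) = x^2 + 78x + 2024

From α + 39 = √(-503), squaring gives (α + 39)^2 = -503, i.e. α^2 + 78α + 1521 = -503, so α^2 + 78α + 2024 = 0. The discriminant of x^2 + 78x + 2024 is (78)^2 - 4·(2024) = 6084 - 8096 = -2012, and 4·(-503) is not a perfect square in Q since -503 is squarefree and ≠ 1. Hence x^2 + 78x + 2024 is irreducible over Q and is the minimal polynomial of α.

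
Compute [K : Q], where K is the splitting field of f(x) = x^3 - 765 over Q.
[K : Q] = 6

The roots of x^3 - 765 are ∛765, ω∛765, ω^2∛765 where ω = e^(2πi/3) is a primitive cube root of unity, so K = Q(∛765, ω). Now [Q(∛765):Q] = 3 (since 765 is not a perfect cube, x^3 - 765 is irreducible) and [Q(ω):Q] = 2. Both 2 and 3 divide [K:Q], and [K:Q] ≤ 3·2 = 6, so [K:Q] = 6. (Equivalently: Q(∛765) ⊂ R but ω ∉ R, so [K : Q(∛765)] = 2.)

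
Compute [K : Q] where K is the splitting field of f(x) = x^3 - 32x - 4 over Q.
[K : Q] = 6

By the rational root test, any rational root of the monic integer polynomial f(x) = x^3 - 32x - 4 must be an integer dividing the constant term -4, i.e. one of ±{1, 2, 4}. Evaluating: f(1) = -35, f(-1) = 27, f(2) = -60, f(-2) = 52, f(4) = -68, f(-4) = 60; none is 0, so f has no rational root and is therefore irreducible over Q (a cubic with no linear factor over a field is irreducible). For an irreducible cubic, the Galois group is A_3 or S_3 according as the discriminant disc(f) = -4a^3 - 27b^2 = -4·(-32)^3 - 27·(-4)^2 = 130640 is or is not a square in Q. Here disc(f) = 130640 is not a perfect square in Q, so the Galois group of f over Q is not contained in A_3 and must be all of S_3. The splitting field has degree |S_3| = 6 over Q, so [K : Q] = 6.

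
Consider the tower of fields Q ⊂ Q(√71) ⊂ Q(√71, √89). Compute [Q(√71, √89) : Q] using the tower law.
[Q(√71, √89) : Q] = 4

[Q(√71):Q] = 2 (min poly x^2 - 71, irreducible since 71 is squarefree > 1). For the top step, suppose √89 ∈ Q(√71), say √89 = c + d√71 with c, d ∈ Q. Squaring: 89 = c^2 + 71d^2 + 2cd√71. Since √71 ∉ Q this forces 2cd = 0. If d = 0 then √89 = c ∈ Q, contradicting 89 squarefree > 1. If c = 0 then 89 = 71d^2, so 71·89 = (71d)^2 is a perfect square in Q — but 71·89 = 6319 is not a perfect square (since 71 and 89 are distinct squarefree integers). Contradiction. Hence √89 ∉ Q(√71), so x^2 - 89 stays irreducible over Q(√71) and [Q(√71, √89) : Q(√71)] = 2. By the tower law, [Q(√71, √89) : Q] = 2 · 2 = 4.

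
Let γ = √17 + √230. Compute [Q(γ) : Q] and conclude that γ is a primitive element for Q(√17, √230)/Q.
[Q(γ) : Q] = 4 (equivalently, Q(γ) = Q(√17, √230))

Obviously Q(γ) ⊆ Q(√17, √230), and [Q(√17, √230):Q] = 4 (since 17, 230 are distinct squarefree integers > 1 with 3910 not a perfect square). To show equality we compute the minimal polynomial of γ. From γ = √17 + √230: γ^2 = 17 + 2√(3910) + 230 = 247 + 2√(3910), so γ^2 - 247 = 2√(3910); squaring, (γ^2 - 247)^2 = 4·3910, i.e. γ^4 - 494γ^2 + 61009 - 15640 = 0, i.e. γ^4 - 494γ^2 + 45369 = 0. So γ is a root of x^4 - 494x^2 + 45369. This polynomial is irreducible over Q: it has no rational root (each ±√17 ± √230 is irrational), and any factorization into two quadratics over Q would force √(3910) ∈ Q (pairing opposite roots) or √17, √230 ∈ Q (other pairings), all impossible. Hence [Q(γ):Q] = 4 = [Q(√17, √230):Q], so Q(γ) = Q(√17, √230).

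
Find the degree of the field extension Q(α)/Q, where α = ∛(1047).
[Q(α):Q] = 3

The minimal polynomial of α is x^3 - 1047, irreducible over Q since 1047 is not a perfect cube (so x^3 - 1047 has no rational root). Hence [Q(α):Q] = deg(m_α) = 3.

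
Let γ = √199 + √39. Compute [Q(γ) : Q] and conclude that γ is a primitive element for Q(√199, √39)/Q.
[Q(γ) : Q] = 4 (equivalently, Q(γ) = Q(√199, √39))

Obviously Q(γ) ⊆ Q(√199, √39), and [Q(√199, √39):Q] = 4 (since 199, 39 are distinct squarefree integers > 1 with 7761 not a perfect square). To show equality we compute the minimal polynomial of γ. From γ = √199 + √39: γ^2 = 199 + 2√(7761) + 39 = 238 + 2√(7761), so γ^2 - 238 = 2√(7761); squaring, (γ^2 - 238)^2 = 4·7761, i.e. γ^4 - 476γ^2 + 56644 - 31044 = 0, i.e. γ^4 - 476γ^2 + 25600 = 0. So γ is a root of x^4 - 476x^2 + 25600. This polynomial is irreducible over Q: it has no rational root (each ±√199 ± √39 is irrational), and any factorization into two quadratics over Q would force √(7761) ∈ Q (pairing opposite roots) or √199, √39 ∈ Q (other pairings), all impossible. Hence [Q(γ):Q] = 4 = [Q(√199, √39):Q], so Q(γ) = Q(√199, √39).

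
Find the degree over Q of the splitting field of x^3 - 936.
[K : Q] = 6

The roots of x^3 - 936 are ∛936, ω∛936, ω^2∛936 where ω = e^(2πi/3) is a primitive cube root of unity, so K = Q(∛936, ω). Now [Q(∛936):Q] = 3 (since 936 is not a perfect cube, x^3 - 936 is irreducible) and [Q(ω):Q] = 2. Both 2 and 3 divide [K:Q], and [K:Q] ≤ 3·2 = 6, so [K:Q] = 6. (Equivalently: Q(∛936) ⊂ R but ω ∉ R, so [K : Q(∛936)] = 2.)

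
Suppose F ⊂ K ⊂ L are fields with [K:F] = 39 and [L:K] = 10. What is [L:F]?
[L:F] = 390

The tower law says that for any tower of field extensions F ⊂ K ⊂ L with finite degrees, [L:F] = [L:K] · [K:F]. Here this gives [L:F] = 10 · 39 = 390.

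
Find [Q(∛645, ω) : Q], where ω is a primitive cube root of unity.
[Q(∛645, ω) : Q] = 6

[Q(∛645):Q] = 3 (min poly x^3 - 645, irreducible since 645 is not a perfect cube). [Q(ω):Q] = 2 (min poly x^2 + x + 1). Since Q(∛645) ⊂ R and ω ∉ R, we have ω ∉ Q(∛645), so x^2 + x + 1 remains irreducible over Q(∛645) and [Q(∛645, ω) : Q(∛645)] = 2. By the tower law, [Q(∛645, ω) : Q] = 3 · 2 = 6. (In fact Q(∛645, ω) is the splitting field of x^3 - 645 over Q.)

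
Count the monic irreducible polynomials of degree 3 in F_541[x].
There are 52779960 monic irreducible polynomials of degree 3 over F_541

Each element of F_{541^3} that lies in no proper subfield is a root of exactly one monic irreducible of degree 3 over F_541, and each such polynomial has 3 distinct roots in F_{541^3}. By Möbius inversion the count is N_541(3) = (1/3) Σ_{d|3} μ(3/d) · 541^d = (1/3)(μ(3)·541^1 + μ(1)·541^3) = 158339880/3 = 52779960.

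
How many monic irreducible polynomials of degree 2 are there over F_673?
There are 226128 monic irreducible polynomials of degree 2 over F_673

Each element of F_{673^2} that lies in no proper subfield is a root of exactly one monic irreducible of degree 2 over F_673, and each such polynomial has 2 distinct roots in F_{673^2}. By Möbius inversion the count is N_673(2) = (1/2) Σ_{d|2} μ(2/d) · 673^d = (1/2)(μ(2)·673^1 + μ(1)·673^2) = 452256/2 = 226128.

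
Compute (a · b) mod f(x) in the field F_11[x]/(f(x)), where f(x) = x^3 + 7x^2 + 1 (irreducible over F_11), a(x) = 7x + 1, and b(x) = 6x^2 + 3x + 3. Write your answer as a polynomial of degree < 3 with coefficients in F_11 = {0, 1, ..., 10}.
a · b ≡ 8x^2 + 2x + 5 (mod f(x))

Multiply in F_11[x]: a(x)·b(x) = (7x + 1)·(6x^2 + 3x + 3) = 9x^3 + 5x^2 + 2x + 3. This has degree ≥ 3, so divide by f(x) over F_11: 9x^3 + 5x^2 + 2x + 3 = (9)·(x^3 + 7x^2 + 1) + (8x^2 + 2x + 5). Hence a·b ≡ 8x^2 + 2x + 5 (mod f). (F_11[x]/(f) is a field with 11^3 = 1331 elements since f is irreducible of degree 3.)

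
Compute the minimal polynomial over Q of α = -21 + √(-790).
m_α(x) = x^2 + 42x + 1231

From α + 21 = √(-790), squaring gives (α + 21)^2 = -790, i.e. α^2 + 42α + 441 = -790, so α^2 + 42α + 1231 = 0. The discriminant of x^2 + 42x + 1231 is (42)^2 - 4·(1231) = 1764 - 4924 = -3160, and 4·(-790) is not a perfect square in Q since -790 is squarefree and ≠ 1. Hence x^2 + 42x + 1231 is irreducible over Q and is the minimal polynomial of α.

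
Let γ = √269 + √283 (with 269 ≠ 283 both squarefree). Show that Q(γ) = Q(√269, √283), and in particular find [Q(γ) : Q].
[Q(γ) : Q] = 4 (equivalently, Q(γ) = Q(√269, √283))

Obviously Q(γ) ⊆ Q(√269, √283), and [Q(√269, √283):Q] = 4 (since 269, 283 are distinct squarefree integers > 1 with 76127 not a perfect square). To show equality we compute the minimal polynomial of γ. From γ = √269 + √283: γ^2 = 269 + 2√(76127) + 283 = 552 + 2√(76127), so γ^2 - 552 = 2√(76127); squaring, (γ^2 - 552)^2 = 4·76127, i.e. γ^4 - 1104γ^2 + 304704 - 304508 = 0, i.e. γ^4 - 1104γ^2 + 196 = 0. So γ is a root of x^4 - 1104x^2 + 196. This polynomial is irreducible over Q: it has no rational root (each ±√269 ± √283 is irrational), and any factorization into two quadratics over Q would force √(76127) ∈ Q (pairing opposite roots) or √269, √283 ∈ Q (other pairings), all impossible. Hence [Q(γ):Q] = 4 = [Q(√269, √283):Q], so Q(γ) = Q(√269, √283).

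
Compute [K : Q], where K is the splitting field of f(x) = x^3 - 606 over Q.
[K : Q] = 6

The roots of x^3 - 606 are ∛606, ω∛606, ω^2∛606 where ω = e^(2πi/3) is a primitive cube root of unity, so K = Q(∛606, ω). Now [Q(∛606):Q] = 3 (since 606 is not a perfect cube, x^3 - 606 is irreducible) and [Q(ω):Q] = 2. Both 2 and 3 divide [K:Q], and [K:Q] ≤ 3·2 = 6, so [K:Q] = 6. (Equivalently: Q(∛606) ⊂ R but ω ∉ R, so [K : Q(∛606)] = 2.)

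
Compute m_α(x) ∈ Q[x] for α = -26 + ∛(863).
m_α(x) = x^3 + 78x^2 + 2028x + 16713

Set β = α + 26 = ∛(863), so β^3 = 863. Then (α + 26)^3 - 863 = 0, i.e. α is a root of g(x) = (x + 26)^3 - 863 = x^3 + 78x^2 + 2028x + 16713. Since g(x) = h(x + 26) where h(x) = x^3 - 863, and h is irreducible over Q (because 863 is not a perfect cube, so h has no rational root, and a monic cubic with no rational root is irreducible), g is also irreducible (irreducibility is preserved under the substitution x → x + 26). Hence m_α(x) = x^3 + 78x^2 + 2028x + 16713.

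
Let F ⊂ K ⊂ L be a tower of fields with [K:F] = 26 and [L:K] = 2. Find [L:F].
[L:F] = 52

The tower law says that for any tower of field extensions F ⊂ K ⊂ L with finite degrees, [L:F] = [L:K] · [K:F]. Here this gives [L:F] = 2 · 26 = 52.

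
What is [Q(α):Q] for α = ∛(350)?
[Q(α):Q] = 3

The minimal polynomial of α is x^3 - 350, irreducible over Q since 350 is not a perfect cube (so x^3 - 350 has no rational root). Hence [Q(α):Q] = deg(m_α) = 3.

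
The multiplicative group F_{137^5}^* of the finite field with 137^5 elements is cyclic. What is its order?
|F_{137^5}^*| = 48261724456

F_{137^5} has 137^5 = 48261724457 elements; its multiplicative group consists of all nonzero elements, so |F_{137^5}^*| = 48261724457 - 1 = 48261724456. (It is cyclic since any finite subgroup of the multiplicative group of a field is cyclic.)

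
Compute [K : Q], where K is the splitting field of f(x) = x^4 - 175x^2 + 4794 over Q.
[K : Q] = 4

Solving the quadratic in x^2: x^2 = (175 ± √(175^2 - 4·4794))/2 = (175 ± √11449)/2 = (175 ± 107)/2, giving x^2 = 34 or x^2 = 141. So f(x) = (x^2 - 34)(x^2 - 141) and the roots of f are ±√34, ±√141. Hence the splitting field is K = Q(√34, √141). Since 34 and 141 are distinct squarefree integers > 1, their product 4794 is not a perfect square, so √141 ∉ Q(√34). By the tower law [K:Q] = [Q(√34,√141):Q(√34)] · [Q(√34):Q] = 2 · 2 = 4.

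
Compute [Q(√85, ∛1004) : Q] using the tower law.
[Q(√85, ∛1004) : Q] = 6

Let L = Q(√85, ∛1004). Since Q(√85) ⊂ L and [Q(√85):Q] = 2, the tower law gives 2 | [L:Q]. Likewise Q(∛1004) ⊂ L with [Q(∛1004):Q] = 3 (because 1004 is not a perfect cube), so 3 | [L:Q]. As gcd(2,3) = 1, [L:Q] is divisible by 6. Conversely L is generated over Q by √85 and ∛1004, so [L:Q] ≤ 2·3 = 6. Therefore [Q(√85, ∛1004) : Q] = 6.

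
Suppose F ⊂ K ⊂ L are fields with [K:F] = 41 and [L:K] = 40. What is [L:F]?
[L:F] = 1640

The tower law says that for any tower of field extensions F ⊂ K ⊂ L with finite degrees, [L:F] = [L:K] · [K:F]. Here this gives [L:F] = 40 · 41 = 1640.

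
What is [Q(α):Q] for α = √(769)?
[Q(α):Q] = 2

[Q(α):Q] equals the degree of the minimal polynomial of α. Here α^2 = 769 and x^2 - 769 is irreducible (d = 769 is squarefree, ≠ 1, hence not a square), so deg(m_α) = 2. Thus [Q(α):Q] = 2.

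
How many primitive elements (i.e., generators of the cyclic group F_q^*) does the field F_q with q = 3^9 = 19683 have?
There are φ(19682) = 9072 primitive elements

F_q^* is cyclic of order q - 1 = 19682. A cyclic group of order m has exactly φ(m) generators. Here m = 19682 = 2 · 13 · 757, so the number of primitive elements is φ(19682) = 9072.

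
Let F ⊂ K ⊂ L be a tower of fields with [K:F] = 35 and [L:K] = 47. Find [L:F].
[L:F] = 1645

The tower law says that for any tower of field extensions F ⊂ K ⊂ L with finite degrees, [L:F] = [L:K] · [K:F]. Here this gives [L:F] = 47 · 35 = 1645.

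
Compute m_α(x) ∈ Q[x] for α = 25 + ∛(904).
m_α(x) = x^3 - 75x^2 + 1875x - 16529

Set β = α - 25 = ∛(904), so β^3 = 904. Then (α - 25)^3 - 904 = 0, i.e. α is a root of g(x) = (x - 25)^3 - 904 = x^3 - 75x^2 + 1875x - 16529. Since g(x) = h(x - 25) where h(x) = x^3 - 904, and h is irreducible over Q (because 904 is not a perfect cube, so h has no rational root, and a monic cubic with no rational root is irreducible), g is also irreducible (irreducibility is preserved under the substitution x → x - 25). Hence m_α(x) = x^3 - 75x^2 + 1875x - 16529.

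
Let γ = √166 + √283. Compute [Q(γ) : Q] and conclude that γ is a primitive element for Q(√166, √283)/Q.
[Q(γ) : Q] = 4 (equivalently, Q(γ) = Q(√166, √283))

Obviously Q(γ) ⊆ Q(√166, √283), and [Q(√166, √283):Q] = 4 (since 166, 283 are distinct squarefree integers > 1 with 46978 not a perfect square). To show equality we compute the minimal polynomial of γ. From γ = √166 + √283: γ^2 = 166 + 2√(46978) + 283 = 449 + 2√(46978), so γ^2 - 449 = 2√(46978); squaring, (γ^2 - 449)^2 = 4·46978, i.e. γ^4 - 898γ^2 + 201601 - 187912 = 0, i.e. γ^4 - 898γ^2 + 13689 = 0. So γ is a root of x^4 - 898x^2 + 13689. This polynomial is irreducible over Q: it has no rational root (each ±√166 ± √283 is irrational), and any factorization into two quadratics over Q would force √(46978) ∈ Q (pairing opposite roots) or √166, √283 ∈ Q (other pairings), all impossible. Hence [Q(γ):Q] = 4 = [Q(√166, √283):Q], so Q(γ) = Q(√166, √283).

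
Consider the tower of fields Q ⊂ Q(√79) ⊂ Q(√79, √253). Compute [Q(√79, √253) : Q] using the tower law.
[Q(√79, √253) : Q] = 4

[Q(√79):Q] = 2 (min poly x^2 - 79, irreducible since 79 is squarefree > 1). For the top step, suppose √253 ∈ Q(√79), say √253 = c + d√79 with c, d ∈ Q. Squaring: 253 = c^2 + 79d^2 + 2cd√79. Since √79 ∉ Q this forces 2cd = 0. If d = 0 then √253 = c ∈ Q, contradicting 253 squarefree > 1. If c = 0 then 253 = 79d^2, so 79·253 = (79d)^2 is a perfect square in Q — but 79·253 = 19987 is not a perfect square (since 79 and 253 are distinct squarefree integers). Contradiction. Hence √253 ∉ Q(√79), so x^2 - 253 stays irreducible over Q(√79) and [Q(√79, √253) : Q(√79)] = 2. By the tower law, [Q(√79, √253) : Q] = 2 · 2 = 4.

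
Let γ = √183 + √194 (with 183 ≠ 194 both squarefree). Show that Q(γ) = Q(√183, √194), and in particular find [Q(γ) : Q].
[Q(γ) : Q] = 4 (equivalently, Q(γ) = Q(√183, √194))

Obviously Q(γ) ⊆ Q(√183, √194), and [Q(√183, √194):Q] = 4 (since 183, 194 are distinct squarefree integers > 1 with 35502 not a perfect square). To show equality we compute the minimal polynomial of γ. From γ = √183 + √194: γ^2 = 183 + 2√(35502) + 194 = 377 + 2√(35502), so γ^2 - 377 = 2√(35502); squaring, (γ^2 - 377)^2 = 4·35502, i.e. γ^4 - 754γ^2 + 142129 - 142008 = 0, i.e. γ^4 - 754γ^2 + 121 = 0. So γ is a root of x^4 - 754x^2 + 121. This polynomial is irreducible over Q: it has no rational root (each ±√183 ± √194 is irrational), and any factorization into two quadratics over Q would force √(35502) ∈ Q (pairing opposite roots) or √183, √194 ∈ Q (other pairings), all impossible. Hence [Q(γ):Q] = 4 = [Q(√183, √194):Q], so Q(γ) = Q(√183, √194).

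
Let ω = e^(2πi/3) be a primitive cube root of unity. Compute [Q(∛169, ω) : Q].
[Q(∛169, ω) : Q] = 6

[Q(∛169):Q] = 3 (min poly x^3 - 169, irreducible since 169 is not a perfect cube). [Q(ω):Q] = 2 (min poly x^2 + x + 1). Since Q(∛169) ⊂ R and ω ∉ R, we have ω ∉ Q(∛169), so x^2 + x + 1 remains irreducible over Q(∛169) and [Q(∛169, ω) : Q(∛169)] = 2. By the tower law, [Q(∛169, ω) : Q] = 3 · 2 = 6. (In fact Q(∛169, ω) is the splitting field of x^3 - 169 over Q.)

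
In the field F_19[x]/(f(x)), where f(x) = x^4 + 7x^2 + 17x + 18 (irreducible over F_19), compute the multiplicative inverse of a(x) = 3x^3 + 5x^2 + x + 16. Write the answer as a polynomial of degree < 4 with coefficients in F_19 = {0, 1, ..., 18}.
a(x)^(-1) ≡ 18x^3 + 6x^2 + 12x + 3 (mod f(x))

Since f is irreducible over F_19, F_19[x]/(f) is a field and a(x) ≠ 0 has an inverse. Apply the extended Euclidean algorithm to f(x) and a(x) in F_19[x]: f(x) = (13x + 10)·a(x) + (x^2 + 8x + 10);  a(x) = (3x)·(x^2 + 8x + 10) + (9x + 16);  (x^2 + 8x + 10) = (17x + 15)·(9x + 16) + (17). The last nonzero remainder is the constant 17 = gcd(f, a) in F_19. Back-substituting through the division chain expresses 17 = s(x)·a(x) + t(x)·f(x) with s(x) ≡ 2x^3 + 7x^2 + 14x + 13 (mod f), so (2x^3 + 7x^2 + 14x + 13)·a(x) ≡ 17 (mod f). Multiplying by 17^(-1) ≡ 9 in F_19 gives a(x)^(-1) ≡ 9·(2x^3 + 7x^2 + 14x + 13) ≡ 18x^3 + 6x^2 + 12x + 3 (mod f). Check: (3x^3 + 5x^2 + x + 16)·(18x^3 + 6x^2 + 12x + 3) = 16x^6 + 13x^5 + 8x^4 + 2x^3 + 9x^2 + 5x + 10 ≡ 1 (mod x^4 + 7x^2 + 17x + 18).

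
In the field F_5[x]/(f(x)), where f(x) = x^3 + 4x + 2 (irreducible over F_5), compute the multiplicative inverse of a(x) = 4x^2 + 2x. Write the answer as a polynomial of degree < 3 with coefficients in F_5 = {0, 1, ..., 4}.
a(x)^(-1) ≡ 2x^2 + 2x + 2 (mod f(x))

Since f is irreducible over F_5, F_5[x]/(f) is a field and a(x) ≠ 0 has an inverse. Apply the extended Euclidean algorithm to f(x) and a(x) in F_5[x]: f(x) = (4x + 3)·a(x) + (3x + 2);  a(x) = (3x + 2)·(3x + 2) + (1). The last nonzero remainder is the constant 1 = gcd(f, a) in F_5. Back-substituting through the division chain expresses 1 = s(x)·a(x) + t(x)·f(x) with s(x) ≡ 2x^2 + 2x + 2 (mod f), so a(x)^(-1) ≡ s(x) = 2x^2 + 2x + 2 (mod f). Check: (4x^2 + 2x)·(2x^2 + 2x + 2) = 3x^4 + 2x^3 + 2x^2 + 4x ≡ 1 (mod x^3 + 4x + 2).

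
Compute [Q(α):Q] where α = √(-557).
[Q(α):Q] = 2

[Q(α):Q] equals the degree of the minimal polynomial of α. Here α^2 = -557 and x^2 + 557 is irreducible (d = -557 is squarefree, ≠ 1, hence not a square), so deg(m_α) = 2. Thus [Q(α):Q] = 2.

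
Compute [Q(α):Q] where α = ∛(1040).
[Q(α):Q] = 3

The minimal polynomial of α is x^3 - 1040, irreducible over Q since 1040 is not a perfect cube (so x^3 - 1040 has no rational root). Hence [Q(α):Q] = deg(m_α) = 3.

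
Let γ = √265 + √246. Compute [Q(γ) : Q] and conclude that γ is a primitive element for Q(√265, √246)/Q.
[Q(γ) : Q] = 4 (equivalently, Q(γ) = Q(√265, √246))

Obviously Q(γ) ⊆ Q(√265, √246), and [Q(√265, √246):Q] = 4 (since 265, 246 are distinct squarefree integers > 1 with 65190 not a perfect square). To show equality we compute the minimal polynomial of γ. From γ = √265 + √246: γ^2 = 265 + 2√(65190) + 246 = 511 + 2√(65190), so γ^2 - 511 = 2√(65190); squaring, (γ^2 - 511)^2 = 4·65190, i.e. γ^4 - 1022γ^2 + 261121 - 260760 = 0, i.e. γ^4 - 1022γ^2 + 361 = 0. So γ is a root of x^4 - 1022x^2 + 361. This polynomial is irreducible over Q: it has no rational root (each ±√265 ± √246 is irrational), and any factorization into two quadratics over Q would force √(65190) ∈ Q (pairing opposite roots) or √265, √246 ∈ Q (other pairings), all impossible. Hence [Q(γ):Q] = 4 = [Q(√265, √246):Q], so Q(γ) = Q(√265, √246).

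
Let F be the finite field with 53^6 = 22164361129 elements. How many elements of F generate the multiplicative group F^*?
There are φ(22164361128) = 5824908288 primitive elements

F_q^* is cyclic of order q - 1 = 22164361128. A cyclic group of order m has exactly φ(m) generators. Here m = 22164361128 = 2^3 · 3^4 · 7 · 13 · 409 · 919, so the number of primitive elements is φ(22164361128) = 5824908288.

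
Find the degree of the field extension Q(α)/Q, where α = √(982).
[Q(α):Q] = 2

[Q(α):Q] equals the degree of the minimal polynomial of α. Here α^2 = 982 and x^2 - 982 is irreducible (d = 982 is squarefree, ≠ 1, hence not a square), so deg(m_α) = 2. Thus [Q(α):Q] = 2.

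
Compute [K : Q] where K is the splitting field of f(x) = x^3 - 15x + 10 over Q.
[K : Q] = 6

By the rational root test, any rational root of the monic integer polynomial f(x) = x^3 - 15x + 10 must be an integer dividing the constant term 10, i.e. one of ±{1, 2, 5, 10}. Evaluating: f(1) = -4, f(-1) = 24, f(2) = -12, f(-2) = 32, f(5) = 60, f(-5) = -40, f(10) = 860, f(-10) = -840; none is 0, so f has no rational root and is therefore irreducible over Q (a cubic with no linear factor over a field is irreducible). For an irreducible cubic, the Galois group is A_3 or S_3 according as the discriminant disc(f) = -4a^3 - 27b^2 = -4·(-15)^3 - 27·(10)^2 = 10800 is or is not a square in Q. Here disc(f) = 10800 is not a perfect square in Q, so the Galois group of f over Q is not contained in A_3 and must be all of S_3. The splitting field has degree |S_3| = 6 over Q, so [K : Q] = 6.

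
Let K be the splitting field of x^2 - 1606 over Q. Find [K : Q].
[K : Q] = 2

f(x) = x^2 - 1606 factors as (x - √1606)(x + √1606). The splitting field is K = Q(√1606). Since 1606 is squarefree and > 1, it is not a perfect square, so x^2 - 1606 is irreducible over Q and [Q(√1606) : Q] = 2. Hence [K : Q] = 2.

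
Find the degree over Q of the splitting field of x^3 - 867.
[K : Q] = 6

The roots of x^3 - 867 are ∛867, ω∛867, ω^2∛867 where ω = e^(2πi/3) is a primitive cube root of unity, so K = Q(∛867, ω). Now [Q(∛867):Q] = 3 (since 867 is not a perfect cube, x^3 - 867 is irreducible) and [Q(ω):Q] = 2. Both 2 and 3 divide [K:Q], and [K:Q] ≤ 3·2 = 6, so [K:Q] = 6. (Equivalently: Q(∛867) ⊂ R but ω ∉ R, so [K : Q(∛867)] = 2.)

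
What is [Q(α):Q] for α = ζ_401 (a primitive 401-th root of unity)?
[Q(α):Q] = 400

The minimal polynomial of ζ_401 over Q is the 401-th cyclotomic polynomial Φ_401(x), which is irreducible over Q and has degree φ(401) = 400. Hence [Q(α):Q] = φ(401) = 400.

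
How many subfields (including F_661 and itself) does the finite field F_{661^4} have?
F_{661^4} has 3 subfields

The subfields of F_{p^n} are exactly the fields F_{p^d} for d | n (each is the fixed field of the unique index-d subgroup of Gal(F_{p^n}/F_p) ≅ Z/nZ). The divisors of n = 4 are {1, 2, 4}, giving 3 subfields: F_{661^1}, F_{661^2}, F_{661^4}.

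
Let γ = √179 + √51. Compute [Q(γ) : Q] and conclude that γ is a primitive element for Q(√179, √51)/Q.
[Q(γ) : Q] = 4 (equivalently, Q(γ) = Q(√179, √51))

Obviously Q(γ) ⊆ Q(√179, √51), and [Q(√179, √51):Q] = 4 (since 179, 51 are distinct squarefree integers > 1 with 9129 not a perfect square). To show equality we compute the minimal polynomial of γ. From γ = √179 + √51: γ^2 = 179 + 2√(9129) + 51 = 230 + 2√(9129), so γ^2 - 230 = 2√(9129); squaring, (γ^2 - 230)^2 = 4·9129, i.e. γ^4 - 460γ^2 + 52900 - 36516 = 0, i.e. γ^4 - 460γ^2 + 16384 = 0. So γ is a root of x^4 - 460x^2 + 16384. This polynomial is irreducible over Q: it has no rational root (each ±√179 ± √51 is irrational), and any factorization into two quadratics over Q would force √(9129) ∈ Q (pairing opposite roots) or √179, √51 ∈ Q (other pairings), all impossible. Hence [Q(γ):Q] = 4 = [Q(√179, √51):Q], so Q(γ) = Q(√179, √51).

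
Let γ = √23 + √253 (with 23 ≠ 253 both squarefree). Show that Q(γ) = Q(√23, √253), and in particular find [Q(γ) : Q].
[Q(γ) : Q] = 4 (equivalently, Q(γ) = Q(√23, √253))

Obviously Q(γ) ⊆ Q(√23, √253), and [Q(√23, √253):Q] = 4 (since 23, 253 are distinct squarefree integers > 1 with 5819 not a perfect square). To show equality we compute the minimal polynomial of γ. From γ = √23 + √253: γ^2 = 23 + 2√(5819) + 253 = 276 + 2√(5819), so γ^2 - 276 = 2√(5819); squaring, (γ^2 - 276)^2 = 4·5819, i.e. γ^4 - 552γ^2 + 76176 - 23276 = 0, i.e. γ^4 - 552γ^2 + 52900 = 0. So γ is a root of x^4 - 552x^2 + 52900. This polynomial is irreducible over Q: it has no rational root (each ±√23 ± √253 is irrational), and any factorization into two quadratics over Q would force √(5819) ∈ Q (pairing opposite roots) or √23, √253 ∈ Q (other pairings), all impossible. Hence [Q(γ):Q] = 4 = [Q(√23, √253):Q], so Q(γ) = Q(√23, √253).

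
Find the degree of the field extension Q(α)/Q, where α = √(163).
[Q(α):Q] = 2

[Q(α):Q] equals the degree of the minimal polynomial of α. Here α^2 = 163 and x^2 - 163 is irreducible (d = 163 is squarefree, ≠ 1, hence not a square), so deg(m_α) = 2. Thus [Q(α):Q] = 2.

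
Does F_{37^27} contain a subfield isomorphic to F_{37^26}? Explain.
No: F_{37^26} is not a subfield of F_{37^27}

F_{p^m} embeds in F_{p^n} iff m | n. Here 26 ∤ 27 (since 27 = 1·26 + 1 with remainder 1 ≠ 0), so F_{37^26} is not a subfield of F_{37^27}. Equivalently: if it were, the tower law would give 26 = [F_{37^26}:F_37] dividing [F_{37^27}:F_37] = 27, contradiction.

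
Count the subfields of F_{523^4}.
F_{523^4} has 3 subfields

The subfields of F_{p^n} are exactly the fields F_{p^d} for d | n (each is the fixed field of the unique index-d subgroup of Gal(F_{p^n}/F_p) ≅ Z/nZ). The divisors of n = 4 are {1, 2, 4}, giving 3 subfields: F_{523^1}, F_{523^2}, F_{523^4}.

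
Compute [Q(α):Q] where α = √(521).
[Q(α):Q] = 2

[Q(α):Q] equals the degree of the minimal polynomial of α. Here α^2 = 521 and x^2 - 521 is irreducible (d = 521 is squarefree, ≠ 1, hence not a square), so deg(m_α) = 2. Thus [Q(α):Q] = 2.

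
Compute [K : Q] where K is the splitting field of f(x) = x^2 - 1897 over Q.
[K : Q] = 2

f(x) = x^2 - 1897 factors as (x - √1897)(x + √1897). The splitting field is K = Q(√1897). Since 1897 is squarefree and > 1, it is not a perfect square, so x^2 - 1897 is irreducible over Q and [Q(√1897) : Q] = 2. Hence [K : Q] = 2.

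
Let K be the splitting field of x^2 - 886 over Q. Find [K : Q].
[K : Q] = 2

f(x) = x^2 - 886 factors as (x - √886)(x + √886). The splitting field is K = Q(√886). Since 886 is squarefree and > 1, it is not a perfect square, so x^2 - 886 is irreducible over Q and [Q(√886) : Q] = 2. Hence [K : Q] = 2.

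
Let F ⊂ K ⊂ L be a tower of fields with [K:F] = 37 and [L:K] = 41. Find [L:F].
[L:F] = 1517

The tower law says that for any tower of field extensions F ⊂ K ⊂ L with finite degrees, [L:F] = [L:K] · [K:F]. Here this gives [L:F] = 41 · 37 = 1517.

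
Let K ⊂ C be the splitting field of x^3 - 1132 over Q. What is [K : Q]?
[K : Q] = 6

The roots of x^3 - 1132 are ∛1132, ω∛1132, ω^2∛1132 where ω = e^(2πi/3) is a primitive cube root of unity, so K = Q(∛1132, ω). Now [Q(∛1132):Q] = 3 (since 1132 is not a perfect cube, x^3 - 1132 is irreducible) and [Q(ω):Q] = 2. Both 2 and 3 divide [K:Q], and [K:Q] ≤ 3·2 = 6, so [K:Q] = 6. (Equivalently: Q(∛1132) ⊂ R but ω ∉ R, so [K : Q(∛1132)] = 2.)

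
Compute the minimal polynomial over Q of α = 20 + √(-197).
m_α(x) = x^2 - 40x + 597

From α - 20 = √(-197), squaring gives (α - 20)^2 = -197, i.e. α^2 - 40α + 400 = -197, so α^2 - 40α + 597 = 0. The discriminant of x^2 - 40x + 597 is (-40)^2 - 4·(597) = 1600 - 2388 = -788, and 4·(-197) is not a perfect square in Q since -197 is squarefree and ≠ 1. Hence x^2 - 40x + 597 is irreducible over Q and is the minimal polynomial of α.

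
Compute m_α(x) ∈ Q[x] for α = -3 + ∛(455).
m_α(x) = x^3 + 9x^2 + 27x - 428

Set β = α + 3 = ∛(455), so β^3 = 455. Then (α + 3)^3 - 455 = 0, i.e. α is a root of g(x) = (x + 3)^3 - 455 = x^3 + 9x^2 + 27x - 428. Since g(x) = h(x + 3) where h(x) = x^3 - 455, and h is irreducible over Q (because 455 is not a perfect cube, so h has no rational root, and a monic cubic with no rational root is irreducible), g is also irreducible (irreducibility is preserved under the substitution x → x + 3). Hence m_α(x) = x^3 + 9x^2 + 27x - 428.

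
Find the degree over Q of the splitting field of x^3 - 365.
[K : Q] = 6

The roots of x^3 - 365 are ∛365, ω∛365, ω^2∛365 where ω = e^(2πi/3) is a primitive cube root of unity, so K = Q(∛365, ω). Now [Q(∛365):Q] = 3 (since 365 is not a perfect cube, x^3 - 365 is irreducible) and [Q(ω):Q] = 2. Both 2 and 3 divide [K:Q], and [K:Q] ≤ 3·2 = 6, so [K:Q] = 6. (Equivalently: Q(∛365) ⊂ R but ω ∉ R, so [K : Q(∛365)] = 2.)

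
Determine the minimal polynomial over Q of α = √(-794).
m_α(x) = x^2 + 794

α satisfies α^2 + 794 = 0, so x^2 + 794 annihilates α. Since d = -794 is squarefree and ≠ 1, it is not a perfect square in Q, so x^2 + 794 has no rational root and is therefore irreducible over Q (a degree-2 polynomial over a field is irreducible iff it has no root). Hence m_α(x) = x^2 + 794.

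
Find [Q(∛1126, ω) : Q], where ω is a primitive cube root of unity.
[Q(∛1126, ω) : Q] = 6

[Q(∛1126):Q] = 3 (min poly x^3 - 1126, irreducible since 1126 is not a perfect cube). [Q(ω):Q] = 2 (min poly x^2 + x + 1). Since Q(∛1126) ⊂ R and ω ∉ R, we have ω ∉ Q(∛1126), so x^2 + x + 1 remains irreducible over Q(∛1126) and [Q(∛1126, ω) : Q(∛1126)] = 2. By the tower law, [Q(∛1126, ω) : Q] = 3 · 2 = 6. (In fact Q(∛1126, ω) is the splitting field of x^3 - 1126 over Q.)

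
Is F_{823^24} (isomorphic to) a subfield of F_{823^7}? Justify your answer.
No: F_{823^24} is not a subfield of F_{823^7}

F_{p^m} embeds in F_{p^n} iff m | n. Here 24 ∤ 7 (since 7 = 0·24 + 7 with remainder 7 ≠ 0), so F_{823^24} is not a subfield of F_{823^7}. Equivalently: if it were, the tower law would give 24 = [F_{823^24}:F_823] dividing [F_{823^7}:F_823] = 7, contradiction.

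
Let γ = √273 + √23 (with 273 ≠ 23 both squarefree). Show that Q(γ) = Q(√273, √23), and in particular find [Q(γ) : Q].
[Q(γ) : Q] = 4 (equivalently, Q(γ) = Q(√273, √23))

Obviously Q(γ) ⊆ Q(√273, √23), and [Q(√273, √23):Q] = 4 (since 273, 23 are distinct squarefree integers > 1 with 6279 not a perfect square). To show equality we compute the minimal polynomial of γ. From γ = √273 + √23: γ^2 = 273 + 2√(6279) + 23 = 296 + 2√(6279), so γ^2 - 296 = 2√(6279); squaring, (γ^2 - 296)^2 = 4·6279, i.e. γ^4 - 592γ^2 + 87616 - 25116 = 0, i.e. γ^4 - 592γ^2 + 62500 = 0. So γ is a root of x^4 - 592x^2 + 62500. This polynomial is irreducible over Q: it has no rational root (each ±√273 ± √23 is irrational), and any factorization into two quadratics over Q would force √(6279) ∈ Q (pairing opposite roots) or √273, √23 ∈ Q (other pairings), all impossible. Hence [Q(γ):Q] = 4 = [Q(√273, √23):Q], so Q(γ) = Q(√273, √23).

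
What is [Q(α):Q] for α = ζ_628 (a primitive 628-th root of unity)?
[Q(α):Q] = 312

The minimal polynomial of ζ_628 over Q is the 628-th cyclotomic polynomial Φ_628(x), which is irreducible over Q and has degree φ(628) = 312. Hence [Q(α):Q] = φ(628) = 312.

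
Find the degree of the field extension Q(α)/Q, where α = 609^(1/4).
[Q(α):Q] = 4

α is a root of x^4 - 609. By Eisenstein's criterion at the prime p = 3 (which divides the constant term 609 but p^2 = 9 does not, since 609 is squarefree), x^4 - 609 is irreducible over Q. Hence [Q(α):Q] = 4.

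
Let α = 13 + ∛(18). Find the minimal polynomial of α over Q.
m_α(x) = x^3 - 39x^2 + 507x - 2215

Set β = α - 13 = ∛(18), so β^3 = 18. Then (α - 13)^3 - 18 = 0, i.e. α is a root of g(x) = (x - 13)^3 - 18 = x^3 - 39x^2 + 507x - 2215. Since g(x) = h(x - 13) where h(x) = x^3 - 18, and h is irreducible over Q (because 18 is not a perfect cube, so h has no rational root, and a monic cubic with no rational root is irreducible), g is also irreducible (irreducibility is preserved under the substitution x → x - 13). Hence m_α(x) = x^3 - 39x^2 + 507x - 2215.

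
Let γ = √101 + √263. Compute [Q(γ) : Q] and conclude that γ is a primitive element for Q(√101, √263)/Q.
[Q(γ) : Q] = 4 (equivalently, Q(γ) = Q(√101, √263))

Obviously Q(γ) ⊆ Q(√101, √263), and [Q(√101, √263):Q] = 4 (since 101, 263 are distinct squarefree integers > 1 with 26563 not a perfect square). To show equality we compute the minimal polynomial of γ. From γ = √101 + √263: γ^2 = 101 + 2√(26563) + 263 = 364 + 2√(26563), so γ^2 - 364 = 2√(26563); squaring, (γ^2 - 364)^2 = 4·26563, i.e. γ^4 - 728γ^2 + 132496 - 106252 = 0, i.e. γ^4 - 728γ^2 + 26244 = 0. So γ is a root of x^4 - 728x^2 + 26244. This polynomial is irreducible over Q: it has no rational root (each ±√101 ± √263 is irrational), and any factorization into two quadratics over Q would force √(26563) ∈ Q (pairing opposite roots) or √101, √263 ∈ Q (other pairings), all impossible. Hence [Q(γ):Q] = 4 = [Q(√101, √263):Q], so Q(γ) = Q(√101, √263).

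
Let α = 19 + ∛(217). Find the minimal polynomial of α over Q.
m_α(x) = x^3 - 57x^2 + 1083x - 7076

Set β = α - 19 = ∛(217), so β^3 = 217. Then (α - 19)^3 - 217 = 0, i.e. α is a root of g(x) = (x - 19)^3 - 217 = x^3 - 57x^2 + 1083x - 7076. Since g(x) = h(x - 19) where h(x) = x^3 - 217, and h is irreducible over Q (because 217 is not a perfect cube, so h has no rational root, and a monic cubic with no rational root is irreducible), g is also irreducible (irreducibility is preserved under the substitution x → x - 19). Hence m_α(x) = x^3 - 57x^2 + 1083x - 7076.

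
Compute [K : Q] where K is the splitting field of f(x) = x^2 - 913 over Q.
[K : Q] = 2

f(x) = x^2 - 913 factors as (x - √913)(x + √913). The splitting field is K = Q(√913). Since 913 is squarefree and > 1, it is not a perfect square, so x^2 - 913 is irreducible over Q and [Q(√913) : Q] = 2. Hence [K : Q] = 2.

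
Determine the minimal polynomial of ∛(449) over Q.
m_α(x) = x^3 - 449

α satisfies α^3 = 449, so x^3 - 449 annihilates α. By the rational root test, a rational root p/q (in lowest terms) of x^3 - 449 would satisfy p^3 = 449 q^3, forcing q = 1 and p^3 = 449; but 449 is not a perfect cube, contradiction. A monic cubic over Q with no rational root is irreducible (any nontrivial factorization would include a linear factor). Hence x^3 - 449 is the minimal polynomial of α, and in particular [Q(α):Q] = 3.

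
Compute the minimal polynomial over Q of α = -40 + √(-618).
m_α(x) = x^2 + 80x + 2218

From α + 40 = √(-618), squaring gives (α + 40)^2 = -618, i.e. α^2 + 80α + 1600 = -618, so α^2 + 80α + 2218 = 0. The discriminant of x^2 + 80x + 2218 is (80)^2 - 4·(2218) = 6400 - 8872 = -2472, and 4·(-618) is not a perfect square in Q since -618 is squarefree and ≠ 1. Hence x^2 + 80x + 2218 is irreducible over Q and is the minimal polynomial of α.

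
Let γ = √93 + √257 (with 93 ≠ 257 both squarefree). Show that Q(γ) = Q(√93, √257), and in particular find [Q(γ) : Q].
[Q(γ) : Q] = 4 (equivalently, Q(γ) = Q(√93, √257))

Obviously Q(γ) ⊆ Q(√93, √257), and [Q(√93, √257):Q] = 4 (since 93, 257 are distinct squarefree integers > 1 with 23901 not a perfect square). To show equality we compute the minimal polynomial of γ. From γ = √93 + √257: γ^2 = 93 + 2√(23901) + 257 = 350 + 2√(23901), so γ^2 - 350 = 2√(23901); squaring, (γ^2 - 350)^2 = 4·23901, i.e. γ^4 - 700γ^2 + 122500 - 95604 = 0, i.e. γ^4 - 700γ^2 + 26896 = 0. So γ is a root of x^4 - 700x^2 + 26896. This polynomial is irreducible over Q: it has no rational root (each ±√93 ± √257 is irrational), and any factorization into two quadratics over Q would force √(23901) ∈ Q (pairing opposite roots) or √93, √257 ∈ Q (other pairings), all impossible. Hence [Q(γ):Q] = 4 = [Q(√93, √257):Q], so Q(γ) = Q(√93, √257).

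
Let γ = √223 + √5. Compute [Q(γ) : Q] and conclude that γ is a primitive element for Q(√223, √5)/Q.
[Q(γ) : Q] = 4 (equivalently, Q(γ) = Q(√223, √5))

Obviously Q(γ) ⊆ Q(√223, √5), and [Q(√223, √5):Q] = 4 (since 223, 5 are distinct squarefree integers > 1 with 1115 not a perfect square). To show equality we compute the minimal polynomial of γ. From γ = √223 + √5: γ^2 = 223 + 2√(1115) + 5 = 228 + 2√(1115), so γ^2 - 228 = 2√(1115); squaring, (γ^2 - 228)^2 = 4·1115, i.e. γ^4 - 456γ^2 + 51984 - 4460 = 0, i.e. γ^4 - 456γ^2 + 47524 = 0. So γ is a root of x^4 - 456x^2 + 47524. This polynomial is irreducible over Q: it has no rational root (each ±√223 ± √5 is irrational), and any factorization into two quadratics over Q would force √(1115) ∈ Q (pairing opposite roots) or √223, √5 ∈ Q (other pairings), all impossible. Hence [Q(γ):Q] = 4 = [Q(√223, √5):Q], so Q(γ) = Q(√223, √5).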